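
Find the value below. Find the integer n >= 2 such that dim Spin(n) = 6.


dim Spin(n) = dim so(n) = n(n-1)/2.
Solve n(n-1)/2 = 6, i.e. n^2 - n - 12 = 0.
Discriminant = 1 + 8*6 = 49
n = (1 + sqrt(49))/2 = (1 + 7)/2 = 4


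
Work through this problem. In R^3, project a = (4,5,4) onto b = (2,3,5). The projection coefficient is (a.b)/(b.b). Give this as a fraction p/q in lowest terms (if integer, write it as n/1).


Projection coefficient = (a . b) / (b . b)
a . b = 4*2 + 5*3 + 4*5
= 8 + 15 + 20 = 43
b . b = 2^2 + 3^2 + 5^2
= 4 + 9 + 25 = 38
Coefficient = 43/38
In lowest terms: 43/38


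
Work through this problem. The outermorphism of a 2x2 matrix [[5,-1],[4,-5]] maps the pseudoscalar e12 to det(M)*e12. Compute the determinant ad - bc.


The outermorphism of a linear map f sends e1^e2 to f(e1)^f(e2).
f(e1) = 5*e1 + 4*e2
f(e2) = -1*e1 - 5*e2
f(e1) ^ f(e2) = (5*e1 + 4*e2) ^ (-1*e1 - 5*e2)
= 5*(-5)*e12 + 4*(-1)*e21
= (-25 - (-4))*e12
= -21*e12
Coefficient = -21


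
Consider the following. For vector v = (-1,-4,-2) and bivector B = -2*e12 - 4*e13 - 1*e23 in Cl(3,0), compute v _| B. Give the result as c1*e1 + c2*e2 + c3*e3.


Left contraction v _| B = <vB>_1 (grade-1 part of the geometric product vB).
Using e1_|e12 = e2, e2_|e12 = -e1, e1_|e13 = e3, e3_|e13 = -e1, e2_|e23 = e3, e3_|e23 = -e2:
e1 coeff: -v2*b12 - v3*b13 = -(-4)*(-2) - (-2)*(-4) = -16
e2 coeff: v1*b12 - v3*b23 = (-1)*(-2) - (-2)*(-1) = 0
e3 coeff: v1*b13 + v2*b23 = (-1)*(-4) + (-4)*(-1) = 8
v _| B = -16*e1 + 0*e2 + 8*e3


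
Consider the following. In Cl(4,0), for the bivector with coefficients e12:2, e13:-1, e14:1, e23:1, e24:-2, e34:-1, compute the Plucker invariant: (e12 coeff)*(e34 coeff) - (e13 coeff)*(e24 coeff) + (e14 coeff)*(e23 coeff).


Plucker relation: af - be + cd
a*f = 2*(-1) = -2
b*e = (-1)*(-2) = 2
c*d = 1*1 = 1
af - be + cd = -2 - 2 + 1
= -3


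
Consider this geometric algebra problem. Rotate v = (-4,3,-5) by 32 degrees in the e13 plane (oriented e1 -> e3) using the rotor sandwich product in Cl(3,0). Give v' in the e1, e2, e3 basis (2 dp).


Rotor R = cos(16deg) - sin(16deg)*e13
Rotation angle theta = 2 * 16 = 32 degrees in the e13 plane (e1 -> e3).
The component perpendicular to the plane (e2) is invariant: v'_2 = v2 = 3.00
cos(32deg) = 0.8480, sin(32deg) = 0.5299
v'_1 = v1*cos(theta) - v3*sin(theta) = -4*0.8480 - (-5)*0.5299 = -0.74
v'_3 = v1*sin(theta) + v3*cos(theta) = -4*0.5299 + (-5)*0.8480 = -6.36
v' = -0.74*e1 + 3.00*e2 - 6.36*e3


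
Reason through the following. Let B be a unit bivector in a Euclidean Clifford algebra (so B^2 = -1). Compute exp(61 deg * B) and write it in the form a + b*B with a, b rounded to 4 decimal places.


For a unit bivector B with B^2 = -1, the exponential series gives
e^(theta*B) = cos(theta) + sin(theta)*B (the GA analogue of Euler's formula).
theta = 61 degrees = 1.064651 rad
cos(61 deg) = 0.4848
sin(61 deg) = 0.8746
exp(theta*B) = 0.4848 + 0.8746*B


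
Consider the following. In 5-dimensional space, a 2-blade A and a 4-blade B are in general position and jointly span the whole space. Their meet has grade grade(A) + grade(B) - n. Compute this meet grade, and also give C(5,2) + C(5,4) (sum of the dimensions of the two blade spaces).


Meet grade = grade(A) + grade(B) - n
= 2 + 4 - 5 = 1
C(5,2) = 10
C(5,4) = 5
dim_A + dim_B = 10 + 5 = 15


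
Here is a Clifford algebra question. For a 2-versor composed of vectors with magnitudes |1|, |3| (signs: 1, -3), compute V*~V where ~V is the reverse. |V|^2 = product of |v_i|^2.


Each vector v_i has |v_i|^2 = s_i^2
Squared scales: 1^2 = 1, (-3)^2 = 9
|V|^2 = 1 * 9
= 9


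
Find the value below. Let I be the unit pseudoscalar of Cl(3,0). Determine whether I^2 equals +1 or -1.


The pseudoscalar I = e1...e_n (product of all n generators) of Cl(p,q) satisfies I^2 = (-1)^(q + n(n-1)/2).
p = 3, q = 0, n = p + q = 3
n(n-1)/2 = 3 * 2 / 2 = 3
Exponent = q + n(n-1)/2 = 0 + 3 = 3
I^2 = (-1)^3 = -1


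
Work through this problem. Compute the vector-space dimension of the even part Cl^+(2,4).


Even subalgebra dimension = 2^(n-1)
n = 2 + 4 = 6
2^(6 - 1) = 2^5 = 32
Verification: sum of C(6,k) for even k = 1 + 15 + 15 + 1 = 32
Result = 32


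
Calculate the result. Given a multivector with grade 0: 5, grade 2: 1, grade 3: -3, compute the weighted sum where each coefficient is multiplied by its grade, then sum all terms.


Grade-weighted sum = sum of grade_k * coefficient_k
0*5 = 0
2*1 = 2
3*(-3) = -9
Total = 0 + 2 + (-9) = -7


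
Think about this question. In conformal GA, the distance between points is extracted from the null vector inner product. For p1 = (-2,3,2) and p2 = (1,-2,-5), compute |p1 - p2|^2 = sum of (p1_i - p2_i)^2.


p1 - p2 = (-3, 5, 7)
|p1 - p2|^2 = (-3)^2 + 5^2 + 7^2
= 9 + 25 + 49
= 83


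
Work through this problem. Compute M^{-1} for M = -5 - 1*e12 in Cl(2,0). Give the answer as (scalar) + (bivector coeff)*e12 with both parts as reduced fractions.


M = -5 - 1*e12, where e12^2 = -1.
Since M commutes with its reverse ~M = a - b*e12, M * ~M = a^2 - b^2*e12^2 = a^2 + b^2.
So M^{-1} = ~M / (a^2 + b^2) = (a - b*e12)/(a^2 + b^2).
a^2 + b^2 = 25 + 1 = 26
Scalar part = -5/26 = -5/26
Bivector coeff = 1/26 = 1/26
M^{-1} = -5/26 + 1/26*e12


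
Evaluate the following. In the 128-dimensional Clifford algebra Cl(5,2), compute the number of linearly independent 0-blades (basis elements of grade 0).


Number of grade-k basis blades in Cl(p,q) with n = p + q is C(n, k).
n = 5 + 2 = 7
C(7, 0) = 7! / (0! * 7!)
= 5040 / (1 * 5040)
= 1


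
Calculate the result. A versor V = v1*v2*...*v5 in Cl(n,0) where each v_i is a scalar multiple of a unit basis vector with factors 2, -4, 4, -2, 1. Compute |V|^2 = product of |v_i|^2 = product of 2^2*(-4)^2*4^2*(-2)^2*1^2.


Each vector v_i has |v_i|^2 = s_i^2
Squared scales: 2^2 = 4, (-4)^2 = 16, 4^2 = 16, (-2)^2 = 4, 1^2 = 1
|V|^2 = 4 * 16 * 16 * 4 * 1
= 4096


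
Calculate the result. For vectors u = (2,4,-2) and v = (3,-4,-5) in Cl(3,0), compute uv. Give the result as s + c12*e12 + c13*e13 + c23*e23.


In Cl(3,0): e_i^2 = 1, e_ie_j = -e_je_i for i != j.
Scalar part = u . v = 2*3 + 4*(-4) + (-2)*(-5)
= 6 + (-16) + 10 = 0
e12 coeff = 2*(-4) - 4*3 = -8 - 12 = -20
e13 coeff = 2*(-5) - (-2)*3 = -10 - (-6) = -4
e23 coeff = 4*(-5) - (-2)*(-4) = -20 - 8 = -28
uv = 0 - 20*e12 - 4*e13 - 28*e23


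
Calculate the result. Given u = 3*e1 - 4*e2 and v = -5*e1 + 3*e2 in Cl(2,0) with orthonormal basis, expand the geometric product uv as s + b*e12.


Expand: (3*e1 - 4*e2)(-5*e1 + 3*e2)
= 3*(-5)*e1e1 + 3*3*e1e2 + (-4)*(-5)*e2e1 + (-4)*3*e2e2
Using e1^2 = e2^2 = 1, e2e1 = -e1e2:
Scalar part s = 3*(-5) + (-4)*3 = -15 + (-12) = -27
Bivector part b = 3*3 - (-4)*(-5) = 9 - 20 = -11
uv = -27 - 11*e12


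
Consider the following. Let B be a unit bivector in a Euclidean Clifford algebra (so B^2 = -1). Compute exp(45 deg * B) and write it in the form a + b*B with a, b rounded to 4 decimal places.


For a unit bivector B with B^2 = -1, the exponential series gives
e^(theta*B) = cos(theta) + sin(theta)*B (the GA analogue of Euler's formula).
theta = 45 degrees = 0.785398 rad
cos(45 deg) = 0.7071
sin(45 deg) = 0.7071
exp(theta*B) = 0.7071 + 0.7071*B


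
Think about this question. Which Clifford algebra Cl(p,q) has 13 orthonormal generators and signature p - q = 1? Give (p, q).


We need p + q = 13 and p - q = 1.
Adding: 2p = 13 + 1 = 14, so p = 7.
Then q = 13 - 7 = 6.
(p, q) = (7, 6)


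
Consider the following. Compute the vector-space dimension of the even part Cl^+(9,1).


Even subalgebra dimension = 2^(n-1)
n = 9 + 1 = 10
2^(10 - 1) = 2^9 = 512
Verification: sum of C(10,k) for even k = 1 + 45 + 210 + 210 + 45 + 1 = 512
Result = 512


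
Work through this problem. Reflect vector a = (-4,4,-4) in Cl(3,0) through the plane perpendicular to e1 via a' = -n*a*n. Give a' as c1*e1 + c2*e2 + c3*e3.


Reflection formula: a' = -n*a*n, with n = e1 (unit vector, n^2 = 1).
For reflection through hyperplane perp to e1:
The component along e1 flips sign, others stay.
a = (-4, 4, -4)
a' = (4, 4, -4)
a' = 4*e1 + 4*e2 - 4*e3


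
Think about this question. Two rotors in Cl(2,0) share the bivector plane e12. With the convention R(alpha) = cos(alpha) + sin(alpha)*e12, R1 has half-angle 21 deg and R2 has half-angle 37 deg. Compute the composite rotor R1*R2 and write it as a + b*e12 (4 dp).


Same-plane rotors commute and their half-angles add:
R1*R2 = cos(a1 + a2) + sin(a1 + a2)*e12.
a1 + a2 = 21 + 37 = 58 deg
cos(58 deg) = 0.5299
sin(58 deg) = 0.8480
R1*R2 = 0.5299 + 0.8480*e12


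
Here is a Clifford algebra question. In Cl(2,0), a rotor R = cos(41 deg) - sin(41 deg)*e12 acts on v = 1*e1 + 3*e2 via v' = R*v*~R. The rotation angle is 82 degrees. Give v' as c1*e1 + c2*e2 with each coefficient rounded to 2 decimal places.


Rotor R = cos(41deg) - sin(41deg)*e12
Rotation angle theta = 2 * 41 = 82 degrees
v' = R*v*~R rotates v by theta.
cos(82deg) = 0.1392, sin(82deg) = 0.9903
v'_1 = 1*cos(82deg) - 3*sin(82deg)
= 1*0.1392 - 3*0.9903
= -2.83
v'_2 = 1*sin(82deg) + 3*cos(82deg)
= 1*0.9903 + 3*0.1392
= 1.41
v' = -2.83*e1 + 1.41*e2


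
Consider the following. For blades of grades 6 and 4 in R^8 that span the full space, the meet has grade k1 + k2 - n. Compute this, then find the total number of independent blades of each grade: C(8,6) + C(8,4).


Meet grade = grade(A) + grade(B) - n
= 6 + 4 - 8 = 2
C(8,6) = 28
C(8,4) = 70
dim_A + dim_B = 28 + 70 = 98


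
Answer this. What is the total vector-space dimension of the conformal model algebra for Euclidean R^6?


The conformal model of R^6 uses Cl(7,1): the 6 Euclidean generators plus two extra orthogonal generators e+ (e+^2 = +1) and e- (e-^2 = -1), from which the null vectors e0, einf are built.
Number of generators m = 6 + 2 = 8.
dim Cl(p,q) = 2^m = 2^8 = 256


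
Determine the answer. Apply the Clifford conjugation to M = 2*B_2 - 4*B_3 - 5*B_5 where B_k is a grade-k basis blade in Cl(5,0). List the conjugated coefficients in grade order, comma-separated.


Clifford conjugate sign for grade k: (-1)^(k(k+1)/2)
Grade 2: (-1)^(2*3/2) = (-1)^3 = -1, coeff 2 -> -2
Grade 3: (-1)^(3*4/2) = (-1)^6 = 1, coeff -4 -> -4
Grade 5: (-1)^(5*6/2) = (-1)^15 = -1, coeff -5 -> 5
Conjugated coefficients: -2, -4, 5


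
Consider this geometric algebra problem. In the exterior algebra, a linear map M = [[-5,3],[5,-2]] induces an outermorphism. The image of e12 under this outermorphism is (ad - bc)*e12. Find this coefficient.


The outermorphism of a linear map f sends e1^e2 to f(e1)^f(e2).
f(e1) = -5*e1 + 5*e2
f(e2) = 3*e1 - 2*e2
f(e1) ^ f(e2) = (-5*e1 + 5*e2) ^ (3*e1 - 2*e2)
= (-5)*(-2)*e12 + 5*3*e21
= (10 - 15)*e12
= -5*e12
Coefficient = -5


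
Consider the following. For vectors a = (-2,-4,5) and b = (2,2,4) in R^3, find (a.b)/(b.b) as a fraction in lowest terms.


Projection coefficient = (a . b) / (b . b)
a . b = (-2)*2 + (-4)*2 + 5*4
= -4 + (-8) + 20 = 8
b . b = 2^2 + 2^2 + 4^2
= 4 + 4 + 16 = 24
Coefficient = 8/24
In lowest terms: 1/3


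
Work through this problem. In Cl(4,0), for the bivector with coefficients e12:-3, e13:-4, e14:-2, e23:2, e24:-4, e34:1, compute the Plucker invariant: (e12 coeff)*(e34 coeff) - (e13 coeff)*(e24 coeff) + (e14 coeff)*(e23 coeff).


Plucker relation: af - be + cd
a*f = (-3)*1 = -3
b*e = (-4)*(-4) = 16
c*d = (-2)*2 = -4
af - be + cd = -3 - 16 + (-4)
= -23


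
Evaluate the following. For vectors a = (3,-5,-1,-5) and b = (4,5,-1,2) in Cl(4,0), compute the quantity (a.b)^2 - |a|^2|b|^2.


a . b = 3*4 + (-5)*5 + (-1)*(-1) + (-5)*2
= 12 + (-25) + 1 + (-10) = -22
|a|^2 = 3^2 + (-5)^2 + (-1)^2 + (-5)^2 = 60
|b|^2 = 4^2 + 5^2 + (-1)^2 + 2^2 = 46
(a.b)^2 = (-22)^2 = 484
|a|^2 * |b|^2 = 60 * 46 = 2760
Result = 484 - 2760 = -2276


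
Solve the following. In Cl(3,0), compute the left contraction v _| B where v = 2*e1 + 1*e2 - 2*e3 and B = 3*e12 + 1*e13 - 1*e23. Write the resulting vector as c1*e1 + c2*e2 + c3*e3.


Left contraction v _| B = <vB>_1 (grade-1 part of the geometric product vB).
Using e1_|e12 = e2, e2_|e12 = -e1, e1_|e13 = e3, e3_|e13 = -e1, e2_|e23 = e3, e3_|e23 = -e2:
e1 coeff: -v2*b12 - v3*b13 = -(1)*(3) - (-2)*(1) = -1
e2 coeff: v1*b12 - v3*b23 = (2)*(3) - (-2)*(-1) = 4
e3 coeff: v1*b13 + v2*b23 = (2)*(1) + (1)*(-1) = 1
v _| B = -1*e1 + 4*e2 + 1*e3


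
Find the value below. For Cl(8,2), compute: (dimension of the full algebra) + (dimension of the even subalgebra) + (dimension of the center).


n = 8 + 2 = 10
Total dim = 2^10 = 1024
Even subalgebra dim = 2^9 = 512
n is even, so center dim = 1
Sum = 1024 + 512 + 1 = 1537


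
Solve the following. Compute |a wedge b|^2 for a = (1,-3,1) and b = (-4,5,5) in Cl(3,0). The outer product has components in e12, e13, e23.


a wedge b = (a1*b2 - a2*b1)*e12 + (a1*b3 - a3*b1)*e13 + (a2*b3 - a3*b2)*e23
e12 coeff: 1*5 - (-3)*(-4) = 5 - 12 = -7
e13 coeff: 1*5 - 1*(-4) = 5 - (-4) = 9
e23 coeff: (-3)*5 - 1*5 = -15 - 5 = -20
|a wedge b|^2 = (-7)^2 + 9^2 + (-20)^2
= 49 + 81 + 400
= 530


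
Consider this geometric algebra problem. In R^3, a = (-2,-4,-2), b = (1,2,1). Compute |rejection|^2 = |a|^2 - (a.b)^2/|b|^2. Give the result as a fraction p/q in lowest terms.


|a|^2 = (-2)^2 + (-4)^2 + (-2)^2 = 24
|b|^2 = 1^2 + 2^2 + 1^2 = 6
a . b = (-2)*1 + (-4)*2 + (-2)*1 = -12
(a.b)^2 = (-12)^2 = 144
|rej|^2 = 24 - 144/6
= (144 - 144)/6
= 0/6
In lowest terms: 0/1


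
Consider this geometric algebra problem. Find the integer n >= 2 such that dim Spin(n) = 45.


dim Spin(n) = dim so(n) = n(n-1)/2.
Solve n(n-1)/2 = 45, i.e. n^2 - n - 90 = 0.
Discriminant = 1 + 8*45 = 361
n = (1 + sqrt(361))/2 = (1 + 19)/2 = 10


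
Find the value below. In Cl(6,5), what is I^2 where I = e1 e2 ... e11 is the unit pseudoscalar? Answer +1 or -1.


The pseudoscalar I = e1...e_n (product of all n generators) of Cl(p,q) satisfies I^2 = (-1)^(q + n(n-1)/2).
p = 6, q = 5, n = p + q = 11
n(n-1)/2 = 11 * 10 / 2 = 55
Exponent = q + n(n-1)/2 = 5 + 55 = 60
I^2 = (-1)^60 = +1


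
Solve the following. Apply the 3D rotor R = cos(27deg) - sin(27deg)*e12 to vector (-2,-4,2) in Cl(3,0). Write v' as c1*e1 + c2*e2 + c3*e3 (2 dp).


Rotor R = cos(27deg) - sin(27deg)*e12
Rotation angle theta = 2 * 27 = 54 degrees in the e12 plane (e1 -> e2).
The component perpendicular to the plane (e3) is invariant: v'_3 = v3 = 2.00
cos(54deg) = 0.5878, sin(54deg) = 0.8090
v'_1 = v1*cos(theta) - v2*sin(theta) = -2*0.5878 - (-4)*0.8090 = 2.06
v'_2 = v1*sin(theta) + v2*cos(theta) = -2*0.8090 + (-4)*0.5878 = -3.97
v' = 2.06*e1 - 3.97*e2 + 2.00*e3


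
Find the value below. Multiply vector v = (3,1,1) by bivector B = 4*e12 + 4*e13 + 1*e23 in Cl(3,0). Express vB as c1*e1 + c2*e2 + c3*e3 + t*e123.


vB has grade-1 (vector) and grade-3 (trivector) parts: vB = (v _| B) + (v ^ B).
Vector part <vB>_1:
  e1: -v2*b12 - v3*b13 = -(1)*(4) - (1)*(4) = -8
  e2: v1*b12 - v3*b23 = (3)*(4) - (1)*(1) = 11
  e3: v1*b13 + v2*b23 = (3)*(4) + (1)*(1) = 13
Trivector part <vB>_3:
  e123: v1*b23 - v2*b13 + v3*b12 = (3)*(1) - (1)*(4) + (1)*(4) = 3
vB = -8*e1 + 11*e2 + 13*e3 + 3*e123


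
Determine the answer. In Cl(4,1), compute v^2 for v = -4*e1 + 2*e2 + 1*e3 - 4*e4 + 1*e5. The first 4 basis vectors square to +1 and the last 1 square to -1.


v^2 = sum of c_i^2 * e_i^2
Positive signature terms (e_i^2 = +1): (-4)^2 + 2^2 + 1^2 + (-4)^2 = 37
Negative signature terms (e_j^2 = -1): 1^2 = 1
v^2 = 37 - 1 = 36


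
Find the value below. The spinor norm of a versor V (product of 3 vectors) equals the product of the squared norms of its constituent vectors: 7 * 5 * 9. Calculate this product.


Spinor norm N(V) = |v1|^2 * |v2|^2 * ... * |v3|^2
= 7 * 5 * 9
Running product: 7, 35, 315
N(V) = 315


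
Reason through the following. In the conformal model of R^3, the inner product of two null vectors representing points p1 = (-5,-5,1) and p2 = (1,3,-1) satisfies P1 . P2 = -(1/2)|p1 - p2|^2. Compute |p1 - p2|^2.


p1 - p2 = (-6, -8, 2)
|p1 - p2|^2 = (-6)^2 + (-8)^2 + 2^2
= 36 + 64 + 4
= 104


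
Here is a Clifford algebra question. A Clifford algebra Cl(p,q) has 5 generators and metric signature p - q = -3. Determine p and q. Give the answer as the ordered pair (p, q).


We need p + q = 5 and p - q = -3.
Adding: 2p = 5 + (-3) = 2, so p = 1.
Then q = 5 - 1 = 4.
(p, q) = (1, 4)


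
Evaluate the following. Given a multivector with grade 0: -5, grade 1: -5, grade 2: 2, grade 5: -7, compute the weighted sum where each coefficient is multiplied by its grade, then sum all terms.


Grade-weighted sum = sum of grade_k * coefficient_k
0*(-5) = 0
1*(-5) = -5
2*2 = 4
5*(-7) = -35
Total = 0 + (-5) + 4 + (-35) = -36


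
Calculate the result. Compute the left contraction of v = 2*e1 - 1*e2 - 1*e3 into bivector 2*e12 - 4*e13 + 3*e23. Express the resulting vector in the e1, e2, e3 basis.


Left contraction v _| B = <vB>_1 (grade-1 part of the geometric product vB).
Using e1_|e12 = e2, e2_|e12 = -e1, e1_|e13 = e3, e3_|e13 = -e1, e2_|e23 = e3, e3_|e23 = -e2:
e1 coeff: -v2*b12 - v3*b13 = -(-1)*(2) - (-1)*(-4) = -2
e2 coeff: v1*b12 - v3*b23 = (2)*(2) - (-1)*(3) = 7
e3 coeff: v1*b13 + v2*b23 = (2)*(-4) + (-1)*(3) = -11
v _| B = -2*e1 + 7*e2 - 11*e3


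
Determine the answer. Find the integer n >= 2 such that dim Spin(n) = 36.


dim Spin(n) = dim so(n) = n(n-1)/2.
Solve n(n-1)/2 = 36, i.e. n^2 - n - 72 = 0.
Discriminant = 1 + 8*36 = 289
n = (1 + sqrt(289))/2 = (1 + 17)/2 = 9


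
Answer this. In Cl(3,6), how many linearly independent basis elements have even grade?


Even subalgebra dimension = 2^(n-1)
n = 3 + 6 = 9
2^(9 - 1) = 2^8 = 256
Verification: sum of C(9,k) for even k = 1 + 36 + 126 + 84 + 9 = 256
Result = 256


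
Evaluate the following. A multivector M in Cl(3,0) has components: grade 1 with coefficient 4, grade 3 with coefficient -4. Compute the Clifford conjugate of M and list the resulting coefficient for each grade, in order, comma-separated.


Clifford conjugate sign for grade k: (-1)^(k(k+1)/2)
Grade 1: (-1)^(1*2/2) = (-1)^1 = -1, coeff 4 -> -4
Grade 3: (-1)^(3*4/2) = (-1)^6 = 1, coeff -4 -> -4
Conjugated coefficients: -4, -4


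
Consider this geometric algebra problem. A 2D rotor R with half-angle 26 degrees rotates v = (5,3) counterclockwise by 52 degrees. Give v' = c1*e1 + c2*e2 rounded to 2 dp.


Rotor R = cos(26deg) - sin(26deg)*e12
Rotation angle theta = 2 * 26 = 52 degrees
v' = R*v*~R rotates v by theta.
cos(52deg) = 0.6157, sin(52deg) = 0.7880
v'_1 = 5*cos(52deg) - 3*sin(52deg)
= 5*0.6157 - 3*0.7880
= 0.71
v'_2 = 5*sin(52deg) + 3*cos(52deg)
= 5*0.7880 + 3*0.6157
= 5.79
v' = 0.71*e1 + 5.79*e2


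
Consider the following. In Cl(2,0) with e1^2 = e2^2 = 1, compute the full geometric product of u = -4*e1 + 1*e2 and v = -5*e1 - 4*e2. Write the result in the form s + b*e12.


Expand: (-4*e1 + 1*e2)(-5*e1 - 4*e2)
= (-4)*(-5)*e1e1 + (-4)*(-4)*e1e2 + 1*(-5)*e2e1 + 1*(-4)*e2e2
Using e1^2 = e2^2 = 1, e2e1 = -e1e2:
Scalar part s = (-4)*(-5) + 1*(-4) = 20 + (-4) = 16
Bivector part b = (-4)*(-4) - 1*(-5) = 16 - (-5) = 21
uv = 16 + 21*e12


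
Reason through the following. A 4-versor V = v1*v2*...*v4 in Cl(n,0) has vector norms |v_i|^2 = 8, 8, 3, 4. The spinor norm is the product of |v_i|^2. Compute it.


Spinor norm N(V) = |v1|^2 * |v2|^2 * ... * |v4|^2
= 8 * 8 * 3 * 4
Running product: 8, 64, 192, 768
N(V) = 768


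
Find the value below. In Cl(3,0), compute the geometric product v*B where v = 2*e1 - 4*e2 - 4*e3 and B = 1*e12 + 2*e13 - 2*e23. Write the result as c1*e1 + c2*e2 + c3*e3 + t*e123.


vB has grade-1 (vector) and grade-3 (trivector) parts: vB = (v _| B) + (v ^ B).
Vector part <vB>_1:
  e1: -v2*b12 - v3*b13 = -(-4)*(1) - (-4)*(2) = 12
  e2: v1*b12 - v3*b23 = (2)*(1) - (-4)*(-2) = -6
  e3: v1*b13 + v2*b23 = (2)*(2) + (-4)*(-2) = 12
Trivector part <vB>_3:
  e123: v1*b23 - v2*b13 + v3*b12 = (2)*(-2) - (-4)*(2) + (-4)*(1) = 0
vB = 12*e1 - 6*e2 + 12*e3 + 0*e123


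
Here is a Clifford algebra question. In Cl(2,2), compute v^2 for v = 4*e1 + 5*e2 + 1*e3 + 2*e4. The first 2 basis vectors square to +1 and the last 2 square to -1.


v^2 = sum of c_i^2 * e_i^2
Positive signature terms (e_i^2 = +1): 4^2 + 5^2 = 41
Negative signature terms (e_j^2 = -1): 1^2 + 2^2 = 5
v^2 = 41 - 5 = 36


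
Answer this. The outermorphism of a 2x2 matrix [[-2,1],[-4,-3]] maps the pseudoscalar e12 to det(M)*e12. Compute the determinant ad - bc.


The outermorphism of a linear map f sends e1^e2 to f(e1)^f(e2).
f(e1) = -2*e1 - 4*e2
f(e2) = 1*e1 - 3*e2
f(e1) ^ f(e2) = (-2*e1 - 4*e2) ^ (1*e1 - 3*e2)
= (-2)*(-3)*e12 + (-4)*1*e21
= (6 - (-4))*e12
= 10*e12
Coefficient = 10


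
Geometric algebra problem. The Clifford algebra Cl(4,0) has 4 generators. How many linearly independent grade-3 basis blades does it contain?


Number of grade-k basis blades in Cl(p,q) with n = p + q is C(n, k).
n = 4 + 0 = 4
C(4, 3) = 4! / (3! * 1!)
= 24 / (6 * 1)
= 4


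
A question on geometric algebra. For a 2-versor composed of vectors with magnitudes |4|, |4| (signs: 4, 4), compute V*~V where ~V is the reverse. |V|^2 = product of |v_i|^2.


Each vector v_i has |v_i|^2 = s_i^2
Squared scales: 4^2 = 16, 4^2 = 16
|V|^2 = 16 * 16
= 256


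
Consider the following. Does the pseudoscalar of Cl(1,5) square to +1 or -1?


The pseudoscalar I = e1...e_n (product of all n generators) of Cl(p,q) satisfies I^2 = (-1)^(q + n(n-1)/2).
p = 1, q = 5, n = p + q = 6
n(n-1)/2 = 6 * 5 / 2 = 15
Exponent = q + n(n-1)/2 = 5 + 15 = 20
I^2 = (-1)^20 = +1


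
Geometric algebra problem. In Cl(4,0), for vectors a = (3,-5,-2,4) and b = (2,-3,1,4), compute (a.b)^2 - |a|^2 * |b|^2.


a . b = 3*2 + (-5)*(-3) + (-2)*1 + 4*4
= 6 + 15 + (-2) + 16 = 35
|a|^2 = 3^2 + (-5)^2 + (-2)^2 + 4^2 = 54
|b|^2 = 2^2 + (-3)^2 + 1^2 + 4^2 = 30
(a.b)^2 = 35^2 = 1225
|a|^2 * |b|^2 = 54 * 30 = 1620
Result = 1225 - 1620 = -395


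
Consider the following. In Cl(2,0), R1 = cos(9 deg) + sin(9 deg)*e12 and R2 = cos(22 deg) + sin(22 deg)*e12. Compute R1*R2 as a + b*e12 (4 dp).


Same-plane rotors commute and their half-angles add:
R1*R2 = cos(a1 + a2) + sin(a1 + a2)*e12.
a1 + a2 = 9 + 22 = 31 deg
cos(31 deg) = 0.8572
sin(31 deg) = 0.5150
R1*R2 = 0.8572 + 0.5150*e12


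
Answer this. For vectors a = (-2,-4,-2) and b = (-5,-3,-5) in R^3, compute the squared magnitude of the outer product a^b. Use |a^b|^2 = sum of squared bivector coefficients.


a wedge b = (a1*b2 - a2*b1)*e12 + (a1*b3 - a3*b1)*e13 + (a2*b3 - a3*b2)*e23
e12 coeff: (-2)*(-3) - (-4)*(-5) = 6 - 20 = -14
e13 coeff: (-2)*(-5) - (-2)*(-5) = 10 - 10 = 0
e23 coeff: (-4)*(-5) - (-2)*(-3) = 20 - 6 = 14
|a wedge b|^2 = (-14)^2 + 0^2 + 14^2
= 196 + 0 + 196
= 392


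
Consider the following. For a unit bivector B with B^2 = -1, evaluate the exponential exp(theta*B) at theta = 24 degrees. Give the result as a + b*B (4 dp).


For a unit bivector B with B^2 = -1, the exponential series gives
e^(theta*B) = cos(theta) + sin(theta)*B (the GA analogue of Euler's formula).
theta = 24 degrees = 0.418879 rad
cos(24 deg) = 0.9135
sin(24 deg) = 0.4067
exp(theta*B) = 0.9135 + 0.4067*B


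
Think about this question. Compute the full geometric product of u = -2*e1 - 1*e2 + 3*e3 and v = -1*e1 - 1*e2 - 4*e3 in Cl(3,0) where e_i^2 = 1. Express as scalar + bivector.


In Cl(3,0): e_i^2 = 1, e_ie_j = -e_je_i for i != j.
Scalar part = u . v = (-2)*(-1) + (-1)*(-1) + 3*(-4)
= 2 + 1 + (-12) = -9
e12 coeff = (-2)*(-1) - (-1)*(-1) = 2 - 1 = 1
e13 coeff = (-2)*(-4) - 3*(-1) = 8 - (-3) = 11
e23 coeff = (-1)*(-4) - 3*(-1) = 4 - (-3) = 7
uv = -9 + 1*e12 + 11*e13 + 7*e23


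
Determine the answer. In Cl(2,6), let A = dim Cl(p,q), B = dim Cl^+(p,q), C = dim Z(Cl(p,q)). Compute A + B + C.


n = 2 + 6 = 8
Total dim = 2^8 = 256
Even subalgebra dim = 2^7 = 128
n is even, so center dim = 1
Sum = 256 + 128 + 1 = 385


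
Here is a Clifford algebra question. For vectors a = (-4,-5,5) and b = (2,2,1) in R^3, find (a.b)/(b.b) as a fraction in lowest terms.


Projection coefficient = (a . b) / (b . b)
a . b = (-4)*2 + (-5)*2 + 5*1
= -8 + (-10) + 5 = -13
b . b = 2^2 + 2^2 + 1^2
= 4 + 4 + 1 = 9
Coefficient = -13/9
In lowest terms: -13/9


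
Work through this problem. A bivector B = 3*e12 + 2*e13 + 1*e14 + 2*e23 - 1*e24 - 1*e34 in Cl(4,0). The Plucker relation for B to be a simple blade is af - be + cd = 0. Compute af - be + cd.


Plucker relation: af - be + cd
a*f = 3*(-1) = -3
b*e = 2*(-1) = -2
c*d = 1*2 = 2
af - be + cd = -3 - (-2) + 2
= 1


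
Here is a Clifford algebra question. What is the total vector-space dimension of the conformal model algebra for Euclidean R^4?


The conformal model of R^4 uses Cl(5,1): the 4 Euclidean generators plus two extra orthogonal generators e+ (e+^2 = +1) and e- (e-^2 = -1), from which the null vectors e0, einf are built.
Number of generators m = 4 + 2 = 6.
dim Cl(p,q) = 2^m = 2^6 = 64


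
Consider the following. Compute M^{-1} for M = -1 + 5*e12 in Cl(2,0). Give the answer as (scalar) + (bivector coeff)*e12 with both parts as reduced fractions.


M = -1 + 5*e12, where e12^2 = -1.
Since M commutes with its reverse ~M = a - b*e12, M * ~M = a^2 - b^2*e12^2 = a^2 + b^2.
So M^{-1} = ~M / (a^2 + b^2) = (a - b*e12)/(a^2 + b^2).
a^2 + b^2 = 1 + 25 = 26
Scalar part = -1/26 = -1/26
Bivector coeff = -5/26 = -5/26
M^{-1} = -1/26 - 5/26*e12


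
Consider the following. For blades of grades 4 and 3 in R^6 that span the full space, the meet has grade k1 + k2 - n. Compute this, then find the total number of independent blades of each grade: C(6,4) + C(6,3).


Meet grade = grade(A) + grade(B) - n
= 4 + 3 - 6 = 1
C(6,4) = 15
C(6,3) = 20
dim_A + dim_B = 15 + 20 = 35


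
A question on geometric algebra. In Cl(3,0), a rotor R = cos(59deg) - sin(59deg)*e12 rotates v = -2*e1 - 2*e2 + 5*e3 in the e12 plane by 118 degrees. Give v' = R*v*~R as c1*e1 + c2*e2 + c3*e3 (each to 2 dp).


Rotor R = cos(59deg) - sin(59deg)*e12
Rotation angle theta = 2 * 59 = 118 degrees in the e12 plane (e1 -> e2).
The component perpendicular to the plane (e3) is invariant: v'_3 = v3 = 5.00
cos(118deg) = -0.4695, sin(118deg) = 0.8829
v'_1 = v1*cos(theta) - v2*sin(theta) = -2*(-0.4695) - (-2)*0.8829 = 2.70
v'_2 = v1*sin(theta) + v2*cos(theta) = -2*0.8829 + (-2)*(-0.4695) = -0.83
v' = 2.70*e1 - 0.83*e2 + 5.00*e3


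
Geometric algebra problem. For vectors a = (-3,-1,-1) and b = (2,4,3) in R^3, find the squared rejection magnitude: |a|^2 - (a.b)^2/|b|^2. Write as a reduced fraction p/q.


|a|^2 = (-3)^2 + (-1)^2 + (-1)^2 = 11
|b|^2 = 2^2 + 4^2 + 3^2 = 29
a . b = (-3)*2 + (-1)*4 + (-1)*3 = -13
(a.b)^2 = (-13)^2 = 169
|rej|^2 = 11 - 169/29
= (319 - 169)/29
= 150/29
In lowest terms: 150/29


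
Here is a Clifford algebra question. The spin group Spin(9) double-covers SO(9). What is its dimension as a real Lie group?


Spin(n) double-covers SO(n); both have Lie algebra so(n) of dimension n(n-1)/2.
n = 9
n(n-1) = 9 * 8 = 72
dim Spin(9) = 72/2 = 36


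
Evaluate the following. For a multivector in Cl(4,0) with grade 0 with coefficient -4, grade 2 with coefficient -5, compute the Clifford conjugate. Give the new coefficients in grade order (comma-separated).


Clifford conjugate sign for grade k: (-1)^(k(k+1)/2)
Grade 0: (-1)^(0*1/2) = (-1)^0 = 1, coeff -4 -> -4
Grade 2: (-1)^(2*3/2) = (-1)^3 = -1, coeff -5 -> 5
Conjugated coefficients: -4, 5


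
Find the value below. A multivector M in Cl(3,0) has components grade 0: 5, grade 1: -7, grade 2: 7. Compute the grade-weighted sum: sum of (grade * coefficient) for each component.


Grade-weighted sum = sum of grade_k * coefficient_k
0*5 = 0
1*(-7) = -7
2*7 = 14
Total = 0 + (-7) + 14 = 7


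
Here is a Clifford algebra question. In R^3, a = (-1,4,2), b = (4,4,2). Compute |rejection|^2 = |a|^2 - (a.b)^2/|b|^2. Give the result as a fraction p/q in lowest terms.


|a|^2 = (-1)^2 + 4^2 + 2^2 = 21
|b|^2 = 4^2 + 4^2 + 2^2 = 36
a . b = (-1)*4 + 4*4 + 2*2 = 16
(a.b)^2 = 16^2 = 256
|rej|^2 = 21 - 256/36
= (756 - 256)/36
= 500/36
In lowest terms: 125/9


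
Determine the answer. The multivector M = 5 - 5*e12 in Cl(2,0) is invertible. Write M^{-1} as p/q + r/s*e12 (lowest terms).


M = 5 - 5*e12, where e12^2 = -1.
Since M commutes with its reverse ~M = a - b*e12, M * ~M = a^2 - b^2*e12^2 = a^2 + b^2.
So M^{-1} = ~M / (a^2 + b^2) = (a - b*e12)/(a^2 + b^2).
a^2 + b^2 = 25 + 25 = 50
Scalar part = 5/50 = 1/10
Bivector coeff = 5/50 = 1/10
M^{-1} = 1/10 + 1/10*e12


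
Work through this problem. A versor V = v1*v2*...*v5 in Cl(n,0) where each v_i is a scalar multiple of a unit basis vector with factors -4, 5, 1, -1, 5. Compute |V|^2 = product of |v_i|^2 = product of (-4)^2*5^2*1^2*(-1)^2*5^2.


Each vector v_i has |v_i|^2 = s_i^2
Squared scales: (-4)^2 = 16, 5^2 = 25, 1^2 = 1, (-1)^2 = 1, 5^2 = 25
|V|^2 = 16 * 25 * 1 * 1 * 25
= 10000


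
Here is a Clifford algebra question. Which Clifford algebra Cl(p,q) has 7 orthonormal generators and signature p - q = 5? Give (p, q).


We need p + q = 7 and p - q = 5.
Adding: 2p = 7 + 5 = 12, so p = 6.
Then q = 7 - 6 = 1.
(p, q) = (6, 1)


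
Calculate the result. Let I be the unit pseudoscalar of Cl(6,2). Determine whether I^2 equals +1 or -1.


The pseudoscalar I = e1...e_n (product of all n generators) of Cl(p,q) satisfies I^2 = (-1)^(q + n(n-1)/2).
p = 6, q = 2, n = p + q = 8
n(n-1)/2 = 8 * 7 / 2 = 28
Exponent = q + n(n-1)/2 = 2 + 28 = 30
I^2 = (-1)^30 = +1


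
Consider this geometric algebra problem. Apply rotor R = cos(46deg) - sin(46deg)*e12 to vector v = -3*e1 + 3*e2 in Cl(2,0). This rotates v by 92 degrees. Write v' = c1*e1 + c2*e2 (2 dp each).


Rotor R = cos(46deg) - sin(46deg)*e12
Rotation angle theta = 2 * 46 = 92 degrees
v' = R*v*~R rotates v by theta.
cos(92deg) = -0.0349, sin(92deg) = 0.9994
v'_1 = -3*cos(92deg) - 3*sin(92deg)
= -3*(-0.0349) - 3*0.9994
= -2.89
v'_2 = -3*sin(92deg) + 3*cos(92deg)
= -3*0.9994 + 3*(-0.0349)
= -3.10
v' = -2.89*e1 - 3.10*e2


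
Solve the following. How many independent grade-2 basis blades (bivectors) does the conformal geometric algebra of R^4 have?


The conformal model of R^4 uses Cl(5,1) with m = 4 + 2 = 6 generators.
Number of grade-2 blades = C(m, 2) = C(6, 2)
= 6*5/2 = 15


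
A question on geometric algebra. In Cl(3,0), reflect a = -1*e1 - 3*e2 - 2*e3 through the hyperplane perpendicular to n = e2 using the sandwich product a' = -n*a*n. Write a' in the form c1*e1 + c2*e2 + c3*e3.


Reflection formula: a' = -n*a*n, with n = e2 (unit vector, n^2 = 1).
For reflection through hyperplane perp to e2:
The component along e2 flips sign, others stay.
a = (-1, -3, -2)
a' = (-1, 3, -2)
a' = -1*e1 + 3*e2 - 2*e3


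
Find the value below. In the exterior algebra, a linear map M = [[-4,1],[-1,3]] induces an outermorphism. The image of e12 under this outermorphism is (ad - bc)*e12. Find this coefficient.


The outermorphism of a linear map f sends e1^e2 to f(e1)^f(e2).
f(e1) = -4*e1 - 1*e2
f(e2) = 1*e1 + 3*e2
f(e1) ^ f(e2) = (-4*e1 - 1*e2) ^ (1*e1 + 3*e2)
= (-4)*3*e12 + (-1)*1*e21
= (-12 - (-1))*e12
= -11*e12
Coefficient = -11


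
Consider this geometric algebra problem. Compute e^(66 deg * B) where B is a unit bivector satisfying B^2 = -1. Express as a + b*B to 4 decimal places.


For a unit bivector B with B^2 = -1, the exponential series gives
e^(theta*B) = cos(theta) + sin(theta)*B (the GA analogue of Euler's formula).
theta = 66 degrees = 1.151917 rad
cos(66 deg) = 0.4067
sin(66 deg) = 0.9135
exp(theta*B) = 0.4067 + 0.9135*B


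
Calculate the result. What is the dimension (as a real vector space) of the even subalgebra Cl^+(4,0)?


Even subalgebra dimension = 2^(n-1)
n = 4 + 0 = 4
2^(4 - 1) = 2^3 = 8
Verification: sum of C(4,k) for even k = 1 + 6 + 1 = 8
Result = 8


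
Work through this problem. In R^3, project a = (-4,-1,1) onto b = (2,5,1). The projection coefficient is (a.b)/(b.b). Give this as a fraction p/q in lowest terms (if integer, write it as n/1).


Projection coefficient = (a . b) / (b . b)
a . b = (-4)*2 + (-1)*5 + 1*1
= -8 + (-5) + 1 = -12
b . b = 2^2 + 5^2 + 1^2
= 4 + 25 + 1 = 30
Coefficient = -12/30
In lowest terms: -2/5


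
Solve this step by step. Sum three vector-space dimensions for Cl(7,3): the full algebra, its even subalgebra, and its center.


n = 7 + 3 = 10
Total dim = 2^10 = 1024
Even subalgebra dim = 2^9 = 512
n is even, so center dim = 1
Sum = 1024 + 512 + 1 = 1537


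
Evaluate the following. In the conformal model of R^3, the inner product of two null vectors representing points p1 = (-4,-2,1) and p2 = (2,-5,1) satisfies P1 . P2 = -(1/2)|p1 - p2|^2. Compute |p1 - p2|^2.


p1 - p2 = (-6, 3, 0)
|p1 - p2|^2 = (-6)^2 + 3^2 + 0^2
= 36 + 9 + 0
= 45


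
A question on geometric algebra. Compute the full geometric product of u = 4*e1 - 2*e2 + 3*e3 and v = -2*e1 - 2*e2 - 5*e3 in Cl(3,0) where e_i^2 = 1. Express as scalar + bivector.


In Cl(3,0): e_i^2 = 1, e_ie_j = -e_je_i for i != j.
Scalar part = u . v = 4*(-2) + (-2)*(-2) + 3*(-5)
= -8 + 4 + (-15) = -19
e12 coeff = 4*(-2) - (-2)*(-2) = -8 - 4 = -12
e13 coeff = 4*(-5) - 3*(-2) = -20 - (-6) = -14
e23 coeff = (-2)*(-5) - 3*(-2) = 10 - (-6) = 16
uv = -19 - 12*e12 - 14*e13 + 16*e23


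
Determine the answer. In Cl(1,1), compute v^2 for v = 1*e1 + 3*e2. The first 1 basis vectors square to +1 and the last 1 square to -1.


v^2 = sum of c_i^2 * e_i^2
Positive signature terms (e_i^2 = +1): 1^2 = 1
Negative signature terms (e_j^2 = -1): 3^2 = 9
v^2 = 1 - 9 = -8


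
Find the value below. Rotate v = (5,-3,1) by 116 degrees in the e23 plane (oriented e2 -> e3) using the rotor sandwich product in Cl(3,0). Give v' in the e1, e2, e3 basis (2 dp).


Rotor R = cos(58deg) - sin(58deg)*e23
Rotation angle theta = 2 * 58 = 116 degrees in the e23 plane (e2 -> e3).
The component perpendicular to the plane (e1) is invariant: v'_1 = v1 = 5.00
cos(116deg) = -0.4384, sin(116deg) = 0.8988
v'_2 = v2*cos(theta) - v3*sin(theta) = -3*(-0.4384) - 1*0.8988 = 0.42
v'_3 = v2*sin(theta) + v3*cos(theta) = -3*0.8988 + 1*(-0.4384) = -3.13
v' = 5.00*e1 + 0.42*e2 - 3.13*e3


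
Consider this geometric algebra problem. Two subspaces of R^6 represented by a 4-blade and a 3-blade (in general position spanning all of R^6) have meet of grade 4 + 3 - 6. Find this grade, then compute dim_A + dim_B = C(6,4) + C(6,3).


Meet grade = grade(A) + grade(B) - n
= 4 + 3 - 6 = 1
C(6,4) = 15
C(6,3) = 20
dim_A + dim_B = 15 + 20 = 35


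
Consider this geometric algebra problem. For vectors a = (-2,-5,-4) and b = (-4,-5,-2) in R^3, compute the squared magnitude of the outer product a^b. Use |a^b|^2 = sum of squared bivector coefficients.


a wedge b = (a1*b2 - a2*b1)*e12 + (a1*b3 - a3*b1)*e13 + (a2*b3 - a3*b2)*e23
e12 coeff: (-2)*(-5) - (-5)*(-4) = 10 - 20 = -10
e13 coeff: (-2)*(-2) - (-4)*(-4) = 4 - 16 = -12
e23 coeff: (-5)*(-2) - (-4)*(-5) = 10 - 20 = -10
|a wedge b|^2 = (-10)^2 + (-12)^2 + (-10)^2
= 100 + 144 + 100
= 344


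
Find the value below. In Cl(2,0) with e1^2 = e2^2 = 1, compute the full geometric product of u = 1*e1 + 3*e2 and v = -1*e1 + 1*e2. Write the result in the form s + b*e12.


Expand: (1*e1 + 3*e2)(-1*e1 + 1*e2)
= 1*(-1)*e1e1 + 1*1*e1e2 + 3*(-1)*e2e1 + 3*1*e2e2
Using e1^2 = e2^2 = 1, e2e1 = -e1e2:
Scalar part s = 1*(-1) + 3*1 = -1 + 3 = 2
Bivector part b = 1*1 - 3*(-1) = 1 - (-3) = 4
uv = 2 + 4*e12


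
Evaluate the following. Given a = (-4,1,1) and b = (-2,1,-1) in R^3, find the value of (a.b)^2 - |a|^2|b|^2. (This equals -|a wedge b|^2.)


a . b = (-4)*(-2) + 1*1 + 1*(-1)
= 8 + 1 + (-1) = 8
|a|^2 = (-4)^2 + 1^2 + 1^2 = 18
|b|^2 = (-2)^2 + 1^2 + (-1)^2 = 6
(a.b)^2 = 8^2 = 64
|a|^2 * |b|^2 = 18 * 6 = 108
Result = 64 - 108 = -44


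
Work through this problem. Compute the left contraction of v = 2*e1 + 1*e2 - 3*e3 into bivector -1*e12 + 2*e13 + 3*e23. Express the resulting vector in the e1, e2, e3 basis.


Left contraction v _| B = <vB>_1 (grade-1 part of the geometric product vB).
Using e1_|e12 = e2, e2_|e12 = -e1, e1_|e13 = e3, e3_|e13 = -e1, e2_|e23 = e3, e3_|e23 = -e2:
e1 coeff: -v2*b12 - v3*b13 = -(1)*(-1) - (-3)*(2) = 7
e2 coeff: v1*b12 - v3*b23 = (2)*(-1) - (-3)*(3) = 7
e3 coeff: v1*b13 + v2*b23 = (2)*(2) + (1)*(3) = 7
v _| B = 7*e1 + 7*e2 + 7*e3


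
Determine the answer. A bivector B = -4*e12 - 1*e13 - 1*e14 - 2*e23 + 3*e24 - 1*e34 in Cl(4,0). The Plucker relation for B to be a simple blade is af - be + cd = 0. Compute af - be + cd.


Plucker relation: af - be + cd
a*f = (-4)*(-1) = 4
b*e = (-1)*3 = -3
c*d = (-1)*(-2) = 2
af - be + cd = 4 - (-3) + 2
= 9


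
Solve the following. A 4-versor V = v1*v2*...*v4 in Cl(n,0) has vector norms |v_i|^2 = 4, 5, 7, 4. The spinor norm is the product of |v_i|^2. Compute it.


Spinor norm N(V) = |v1|^2 * |v2|^2 * ... * |v4|^2
= 4 * 5 * 7 * 4
Running product: 4, 20, 140, 560
N(V) = 560


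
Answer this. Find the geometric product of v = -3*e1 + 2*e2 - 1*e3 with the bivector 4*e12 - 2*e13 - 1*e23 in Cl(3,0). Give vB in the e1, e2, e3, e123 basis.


vB has grade-1 (vector) and grade-3 (trivector) parts: vB = (v _| B) + (v ^ B).
Vector part <vB>_1:
  e1: -v2*b12 - v3*b13 = -(2)*(4) - (-1)*(-2) = -10
  e2: v1*b12 - v3*b23 = (-3)*(4) - (-1)*(-1) = -13
  e3: v1*b13 + v2*b23 = (-3)*(-2) + (2)*(-1) = 4
Trivector part <vB>_3:
  e123: v1*b23 - v2*b13 + v3*b12 = (-3)*(-1) - (2)*(-2) + (-1)*(4) = 3
vB = -10*e1 - 13*e2 + 4*e3 + 3*e123


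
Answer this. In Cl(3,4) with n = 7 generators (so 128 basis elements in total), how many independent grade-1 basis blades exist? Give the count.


Number of grade-k basis blades in Cl(p,q) with n = p + q is C(n, k).
n = 3 + 4 = 7
C(7, 1) = 7! / (1! * 6!)
= 5040 / (1 * 720)
= 7


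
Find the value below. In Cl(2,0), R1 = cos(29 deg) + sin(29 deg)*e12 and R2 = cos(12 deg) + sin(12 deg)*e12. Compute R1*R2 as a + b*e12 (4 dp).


Same-plane rotors commute and their half-angles add:
R1*R2 = cos(a1 + a2) + sin(a1 + a2)*e12.
a1 + a2 = 29 + 12 = 41 deg
cos(41 deg) = 0.7547
sin(41 deg) = 0.6561
R1*R2 = 0.7547 + 0.6561*e12


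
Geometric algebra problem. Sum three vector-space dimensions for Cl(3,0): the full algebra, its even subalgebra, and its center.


n = 3 + 0 = 3
Total dim = 2^3 = 8
Even subalgebra dim = 2^2 = 4
n is odd, so center dim = 2
Sum = 8 + 4 + 2 = 14


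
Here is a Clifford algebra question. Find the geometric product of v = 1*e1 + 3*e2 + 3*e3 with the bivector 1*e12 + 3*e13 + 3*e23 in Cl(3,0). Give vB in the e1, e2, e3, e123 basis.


vB has grade-1 (vector) and grade-3 (trivector) parts: vB = (v _| B) + (v ^ B).
Vector part <vB>_1:
  e1: -v2*b12 - v3*b13 = -(3)*(1) - (3)*(3) = -12
  e2: v1*b12 - v3*b23 = (1)*(1) - (3)*(3) = -8
  e3: v1*b13 + v2*b23 = (1)*(3) + (3)*(3) = 12
Trivector part <vB>_3:
  e123: v1*b23 - v2*b13 + v3*b12 = (1)*(3) - (3)*(3) + (3)*(1) = -3
vB = -12*e1 - 8*e2 + 12*e3 - 3*e123


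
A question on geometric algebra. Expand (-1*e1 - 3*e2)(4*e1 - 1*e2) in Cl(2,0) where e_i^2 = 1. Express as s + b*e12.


Expand: (-1*e1 - 3*e2)(4*e1 - 1*e2)
= (-1)*4*e1e1 + (-1)*(-1)*e1e2 + (-3)*4*e2e1 + (-3)*(-1)*e2e2
Using e1^2 = e2^2 = 1, e2e1 = -e1e2:
Scalar part s = (-1)*4 + (-3)*(-1) = -4 + 3 = -1
Bivector part b = (-1)*(-1) - (-3)*4 = 1 - (-12) = 13
uv = -1 + 13*e12


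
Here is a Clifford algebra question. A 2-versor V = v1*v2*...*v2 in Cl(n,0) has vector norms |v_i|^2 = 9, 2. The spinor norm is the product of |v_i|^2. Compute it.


Spinor norm N(V) = |v1|^2 * |v2|^2 * ... * |v2|^2
= 9 * 2
Running product: 9, 18
N(V) = 18


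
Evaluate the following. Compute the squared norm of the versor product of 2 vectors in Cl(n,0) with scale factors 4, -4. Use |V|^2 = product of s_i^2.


Each vector v_i has |v_i|^2 = s_i^2
Squared scales: 4^2 = 16, (-4)^2 = 16
|V|^2 = 16 * 16
= 256


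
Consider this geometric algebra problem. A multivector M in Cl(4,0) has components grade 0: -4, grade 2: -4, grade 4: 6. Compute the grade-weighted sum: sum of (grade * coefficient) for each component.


Grade-weighted sum = sum of grade_k * coefficient_k
0*(-4) = 0
2*(-4) = -8
4*6 = 24
Total = 0 + (-8) + 24 = 16


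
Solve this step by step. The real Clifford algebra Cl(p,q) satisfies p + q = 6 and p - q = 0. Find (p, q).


We need p + q = 6 and p - q = 0.
Adding: 2p = 6 + 0 = 6, so p = 3.
Then q = 6 - 3 = 3.
(p, q) = (3, 3)
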